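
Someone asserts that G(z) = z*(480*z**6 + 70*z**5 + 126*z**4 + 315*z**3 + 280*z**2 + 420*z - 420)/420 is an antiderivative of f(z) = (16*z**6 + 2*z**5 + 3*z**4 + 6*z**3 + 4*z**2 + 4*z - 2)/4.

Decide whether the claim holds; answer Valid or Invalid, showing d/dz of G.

Invalid: d/dz[G] - f = 4*z**6 + z**5/2 + 3*z**4/4 + 3*z**3/2 + z**2 + z - 1/2, which is not 0.

d/dz[G] = 8*z**6 + z**5 + 3*z**4/2 + 3*z**3 + 2*z**2 + 2*z - 1
d/dz[G] - f(z) = 4*z**6 + z**5/2 + 3*z**4/4 + 3*z**3/2 + z**2 + z - 1/2 != 0.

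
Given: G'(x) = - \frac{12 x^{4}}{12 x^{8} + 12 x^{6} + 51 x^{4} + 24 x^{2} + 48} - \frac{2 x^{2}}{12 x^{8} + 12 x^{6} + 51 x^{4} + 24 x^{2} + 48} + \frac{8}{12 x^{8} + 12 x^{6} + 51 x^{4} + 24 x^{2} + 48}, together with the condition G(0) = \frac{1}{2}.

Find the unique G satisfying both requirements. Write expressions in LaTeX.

G(x) = \frac{6 x^{4} + 3 x^{2} + 4 x + 12}{6 \left(2 x^{4} + x^{2} + 4\right)}

G'(x) has the shape u'v + uv' for u = \frac{x}{3} and v = \frac{1}{x^{4} + \frac{x^{2}}{2} + 2} — it is the derivative of the product u*v.
A general antiderivative is \frac{x}{3 \left(x^{4} + \frac{x^{2}}{2} + 2\right)} + C.
The condition gives C = \frac{1}{2} - (0) = \frac{1}{2}.
So G(x) = \frac{6 x^{4} + 3 x^{2} + 4 x + 12}{6 \left(2 x^{4} + x^{2} + 4\right)}.
Check: d/dx[\frac{6 x^{4} + 3 x^{2} + 4 x + 12}{6 \left(2 x^{4} + x^{2} + 4\right)}] = \frac{- 12 x^{4} - 2 x^{2} + 8}{12 x^{8} + 12 x^{6} + 51 x^{4} + 24 x^{2} + 48}, which equals G'(x).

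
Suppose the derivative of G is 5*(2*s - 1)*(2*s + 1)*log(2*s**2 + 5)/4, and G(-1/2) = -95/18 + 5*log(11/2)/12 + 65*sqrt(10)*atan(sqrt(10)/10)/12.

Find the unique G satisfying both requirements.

Whatever form G(s) takes, its d/ds must return the stated G'(s).
A general antiderivative is -10*s**3/9 + 65*s/6 + (5*s**3/3 - 5*s/4)*log(2*s**2 + 5) - 65*sqrt(10)*atan(sqrt(10)*s/5)/12 + C.
The condition gives C = -95/18 + 5*log(11/2)/12 + 65*sqrt(10)*atan(sqrt(10)/10)/12 - (-95/18 + 5*log(11/2)/12 + 65*sqrt(10)*atan(sqrt(10)/10)/12) = 0.
So G(s) = 5*(12*s**3*log(2*s**2 + 5) - 8*s**3 - 9*s*log(2*s**2 + 5) + 78*s - 39*sqrt(10)*atan(sqrt(10)*s/5))/36.
Check: d/ds[5*(12*s**3*log(2*s**2 + 5) - 8*s**3 - 9*s*log(2*s**2 + 5) + 78*s - 39*sqrt(10)*atan(sqrt(10)*s/5))/36] = 5*s**2*log(2*s**2 + 5) - 5*log(2*s**2 + 5)/4, which equals G'(s).

G(s) = 5*(12*s**3*log(2*s**2 + 5) - 8*s**3 - 9*s*log(2*s**2 + 5) + 78*s - 39*sqrt(10)*atan(sqrt(10)*s/5))/36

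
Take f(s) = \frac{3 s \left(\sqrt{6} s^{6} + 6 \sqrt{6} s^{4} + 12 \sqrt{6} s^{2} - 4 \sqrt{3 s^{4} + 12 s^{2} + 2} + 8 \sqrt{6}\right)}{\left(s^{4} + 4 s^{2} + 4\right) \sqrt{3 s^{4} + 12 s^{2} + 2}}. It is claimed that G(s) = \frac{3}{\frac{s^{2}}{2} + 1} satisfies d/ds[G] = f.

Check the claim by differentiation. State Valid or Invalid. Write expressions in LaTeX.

Invalid: d/ds[G] - f = \frac{- 3 \sqrt{6} s^{3} - 6 \sqrt{6} s}{\sqrt{3 s^{4} + 12 s^{2} + 2}}, which is not 0.

d/ds[G] = - \frac{12 s}{s^{4} + 4 s^{2} + 4}
d/ds[G] - f(s) = \frac{- 3 \sqrt{6} s^{3} - 6 \sqrt{6} s}{\sqrt{3 s^{4} + 12 s^{2} + 2}} != 0.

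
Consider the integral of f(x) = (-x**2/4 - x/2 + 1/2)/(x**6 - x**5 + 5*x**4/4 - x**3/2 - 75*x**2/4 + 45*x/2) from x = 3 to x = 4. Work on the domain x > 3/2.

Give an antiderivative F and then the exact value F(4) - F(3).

The denominator factors as x*(x + 2)*(2*x - 3)**2*(x**2 + 5); partial fractions split f into directly integrable pieces: -(616*x - 845)/(37845*(x**2 + 5)) - 2728/(370881*(2*x - 3)) - 52/(609*(2*x - 3)**2) - 1/(441*(x + 2)) + 1/(45*x).
F(x) = (82418*x*log(x) - 13640*x*log(x - 3/2) - 8410*x*log(x + 2) - 30184*x*log(x**2 + 5) + 16562*sqrt(5)*x*atan(sqrt(5)*x/5) - 123627*log(x) + 20460*log(x - 3/2) + 12615*log(x + 2) + 45276*log(x**2 + 5) - 24843*sqrt(5)*atan(sqrt(5)*x/5) + 79170)/(1854405*(2*x - 3)) is an antiderivative of f.
Check: d/dx[(82418*x*log(x) - 13640*x*log(x - 3/2) - 8410*x*log(x + 2) - 30184*x*log(x**2 + 5) + 16562*sqrt(5)*x*atan(sqrt(5)*x/5) - 123627*log(x) + 20460*log(x - 3/2) + 12615*log(x + 2) + 45276*log(x**2 + 5) - 24843*sqrt(5)*atan(sqrt(5)*x/5) + 79170)/(1854405*(2*x - 3))] = (-x**2 - 2*x + 2)/(4*x**6 - 4*x**5 + 5*x**4 - 2*x**3 - 75*x**2 + 90*x), which equals f(x).
F(4) = -308*log(21)/37845 - log(6)/441 - 1364*log(5/2)/370881 + 26/3045 + 169*sqrt(5)*atan(4*sqrt(5)/5)/37845 + log(4)/45; F(3) = -308*log(14)/37845 - log(5)/441 - 1364*log(3/2)/370881 + 169*sqrt(5)*atan(3*sqrt(5)/5)/37845 + 26/1827 + log(3)/45.
Integral = F(4) - F(3) = -308*log(21)/37845 - log(3)/45 - 169*sqrt(5)*atan(3*sqrt(5)/5)/37845 - 52/9135 - log(6)/441 - 1364*log(5/2)/370881 + 1364*log(3/2)/370881 + log(5)/441 + 169*sqrt(5)*atan(4*sqrt(5)/5)/37845 + 308*log(14)/37845 + log(4)/45.

Antiderivative: F(x) = (82418*x*log(x) - 13640*x*log(x - 3/2) - 8410*x*log(x + 2) - 30184*x*log(x**2 + 5) + 16562*sqrt(5)*x*atan(sqrt(5)*x/5) - 123627*log(x) + 20460*log(x - 3/2) + 12615*log(x + 2) + 45276*log(x**2 + 5) - 24843*sqrt(5)*atan(sqrt(5)*x/5) + 79170)/(1854405*(2*x - 3)); value = -308*log(21)/37845 - log(3)/45 - 169*sqrt(5)*atan(3*sqrt(5)/5)/37845 - 52/9135 - log(6)/441 - 1364*log(5/2)/370881 + 1364*log(3/2)/370881 + log(5)/441 + 169*sqrt(5)*atan(4*sqrt(5)/5)/37845 + 308*log(14)/37845 + log(4)/45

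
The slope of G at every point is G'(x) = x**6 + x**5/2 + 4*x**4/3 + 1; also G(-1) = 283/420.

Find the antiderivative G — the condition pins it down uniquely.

G(x) = (60*x**7 + 35*x**6 + 112*x**5 + 420*x + 840)/420

Integrate term by term and add the pieces.
A general antiderivative is x**7/7 + x**6/12 + 4*x**5/15 + x + C.
The condition gives C = 283/420 - (-557/420) = 2.
So G(x) = (60*x**7 + 35*x**6 + 112*x**5 + 420*x + 840)/420.
Check: d/dx[(60*x**7 + 35*x**6 + 112*x**5 + 420*x + 840)/420] = x**6 + x**5/2 + 4*x**4/3 + 1 = G'(x).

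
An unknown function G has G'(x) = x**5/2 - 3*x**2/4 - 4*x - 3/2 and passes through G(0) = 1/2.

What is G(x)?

Integrate term by term and add the pieces.
A general antiderivative is x**6/12 - x**3/4 - 2*x**2 - 3*x/2 + C.
The condition gives C = 1/2 - (0) = 1/2.
So G(x) = (x**6 - 3*x**3 - 24*x**2 - 18*x + 6)/12.
Check: d/dx[(x**6 - 3*x**3 - 24*x**2 - 18*x + 6)/12] = x**5/2 - 3*x**2/4 - 4*x - 3/2 = G'(x).

G(x) = (x**6 - 3*x**3 - 24*x**2 - 18*x + 6)/12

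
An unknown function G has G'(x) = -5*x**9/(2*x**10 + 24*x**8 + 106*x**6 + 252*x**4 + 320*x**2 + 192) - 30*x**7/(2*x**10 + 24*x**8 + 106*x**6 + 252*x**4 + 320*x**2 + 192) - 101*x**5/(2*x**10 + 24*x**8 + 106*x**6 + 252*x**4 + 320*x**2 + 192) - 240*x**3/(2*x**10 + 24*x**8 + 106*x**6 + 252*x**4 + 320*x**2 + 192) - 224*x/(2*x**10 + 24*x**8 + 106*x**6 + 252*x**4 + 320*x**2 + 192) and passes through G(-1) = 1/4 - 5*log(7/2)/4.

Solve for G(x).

G(x) = -5*log(x**2/2 + 3)/4 + 1/(x**4/2 + 3*x**2/2 + 2)

The integrand splits into summands that can be handled one at a time.
A general antiderivative is -5*log(x**2/2 + 3)/4 + 1/(x**4/2 + 3*x**2/2 + 2) + C.
The condition gives C = 1/4 - 5*log(7/2)/4 - (1/4 - 5*log(7/2)/4) = 0.
So G(x) = -5*log(x**2/2 + 3)/4 + 1/(x**4/2 + 3*x**2/2 + 2).
Check: d/dx[-5*log(x**2/2 + 3)/4 + 1/(x**4/2 + 3*x**2/2 + 2)] = (-5*x**9 - 30*x**7 - 101*x**5 - 240*x**3 - 224*x)/(2*x**10 + 24*x**8 + 106*x**6 + 252*x**4 + 320*x**2 + 192), which equals G'(x).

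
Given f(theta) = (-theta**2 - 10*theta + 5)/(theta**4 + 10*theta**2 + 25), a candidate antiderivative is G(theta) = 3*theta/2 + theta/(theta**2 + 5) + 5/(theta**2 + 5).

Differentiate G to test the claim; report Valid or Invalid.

Invalid: d/dtheta[G] - f = 3/2, which is not 0.

d/dtheta[G] = (3*theta**4 + 28*theta**2 - 20*theta + 85)/(2*theta**4 + 20*theta**2 + 50)
d/dtheta[G] - f(theta) = 3/2 != 0.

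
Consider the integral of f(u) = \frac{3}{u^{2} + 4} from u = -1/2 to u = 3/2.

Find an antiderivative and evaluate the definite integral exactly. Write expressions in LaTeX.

Antiderivative: F(u) = \frac{3 \operatorname{atan}{\left(\frac{u}{2} \right)}}{2}; value = \frac{3 \operatorname{atan}{\left(\frac{1}{4} \right)}}{2} + \frac{3 \operatorname{atan}{\left(\frac{3}{4} \right)}}{2}

Since d/du undoes antidifferentiation here, F'(u) = f(u) is required of F(u).
F(u) = \frac{3 \operatorname{atan}{\left(\frac{u}{2} \right)}}{2} is an antiderivative of f.
Check: d/du[\frac{3 \operatorname{atan}{\left(\frac{u}{2} \right)}}{2}] = \frac{3}{u^{2} + 4} = f(u).
F(3/2) = \frac{3 \operatorname{atan}{\left(\frac{3}{4} \right)}}{2}; F(-1/2) = - \frac{3 \operatorname{atan}{\left(\frac{1}{4} \right)}}{2}.
Integral = F(3/2) - F(-1/2) = \frac{3 \operatorname{atan}{\left(\frac{1}{4} \right)}}{2} + \frac{3 \operatorname{atan}{\left(\frac{3}{4} \right)}}{2}.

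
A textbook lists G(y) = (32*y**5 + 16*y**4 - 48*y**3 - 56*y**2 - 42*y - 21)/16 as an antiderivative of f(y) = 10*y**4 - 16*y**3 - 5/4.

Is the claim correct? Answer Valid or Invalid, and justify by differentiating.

Invalid: d/dy[G] - f = 20*y**3 - 9*y**2 - 7*y - 11/8, which is not 0.

d/dy[G] = 10*y**4 + 4*y**3 - 9*y**2 - 7*y - 21/8
d/dy[G] - f(y) = 20*y**3 - 9*y**2 - 7*y - 11/8 != 0.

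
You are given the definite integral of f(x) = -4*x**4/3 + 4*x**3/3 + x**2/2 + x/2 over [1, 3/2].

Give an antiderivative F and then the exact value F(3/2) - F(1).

Antiderivative: F(x) = -x**2*(16*x**3 - 20*x**2 - 10*x - 15)/60; value = 73/240

Integrate term by term and add the pieces.
F(x) = -x**2*(16*x**3 - 20*x**2 - 10*x - 15)/60 is an antiderivative of f.
Check: d/dx[-x**2*(16*x**3 - 20*x**2 - 10*x - 15)/60] = -4*x**4/3 + 4*x**3/3 + x**2/2 + x/2 = f(x).
F(3/2) = 63/80; F(1) = 29/60.
Integral = F(3/2) - F(1) = 73/240.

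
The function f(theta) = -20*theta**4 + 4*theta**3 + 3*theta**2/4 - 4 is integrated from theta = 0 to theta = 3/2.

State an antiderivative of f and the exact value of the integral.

Antiderivative: F(theta) = -4*theta**5 + theta**4 + theta**3/4 - 4*theta; value = -975/32

Integrate term by term and add the pieces.
F(theta) = -4*theta**5 + theta**4 + theta**3/4 - 4*theta is an antiderivative of f.
Check: d/dtheta[-4*theta**5 + theta**4 + theta**3/4 - 4*theta] = -20*theta**4 + 4*theta**3 + 3*theta**2/4 - 4 = f(theta).
F(3/2) = -975/32; F(0) = 0.
Integral = F(3/2) - F(0) = -975/32.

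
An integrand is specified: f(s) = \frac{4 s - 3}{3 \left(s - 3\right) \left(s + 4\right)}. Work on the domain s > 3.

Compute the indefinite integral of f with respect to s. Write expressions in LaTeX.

The denominator factors as 3 \left(s - 3\right) \left(s + 4\right); partial fractions split f into directly integrable pieces: \frac{19}{21 \left(s + 4\right)} + \frac{3}{7 \left(s - 3\right)}.
Check: d/ds[\frac{3 \log{\left(s - 3 \right)}}{7} + \frac{19 \log{\left(s + 4 \right)}}{21}] = \frac{4 s - 3}{3 s^{2} + 3 s - 36}, which equals f(s).

F(s) = \frac{3 \log{\left(s - 3 \right)}}{7} + \frac{19 \log{\left(s + 4 \right)}}{21} + C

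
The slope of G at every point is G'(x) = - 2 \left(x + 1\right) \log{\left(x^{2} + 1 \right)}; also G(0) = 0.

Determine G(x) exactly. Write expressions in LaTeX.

G(x) = - x^{2} \log{\left(x^{2} + 1 \right)} + x^{2} - 2 x \log{\left(x^{2} + 1 \right)} + 4 x - \log{\left(x^{2} + 1 \right)} - 4 \operatorname{atan}{\left(x \right)}

Since d/dx undoes antidifferentiation here, G(x) must give back the stated G'(x).
A general antiderivative is x^{2} + 4 x + \left(- x^{2} - 2 x\right) \log{\left(x^{2} + 1 \right)} - \log{\left(x^{2} + 1 \right)} - 4 \operatorname{atan}{\left(x \right)} + C.
The condition gives C = 0 - (0) = 0.
So G(x) = - x^{2} \log{\left(x^{2} + 1 \right)} + x^{2} - 2 x \log{\left(x^{2} + 1 \right)} + 4 x - \log{\left(x^{2} + 1 \right)} - 4 \operatorname{atan}{\left(x \right)}.
Check: d/dx[- x^{2} \log{\left(x^{2} + 1 \right)} + x^{2} - 2 x \log{\left(x^{2} + 1 \right)} + 4 x - \log{\left(x^{2} + 1 \right)} - 4 \operatorname{atan}{\left(x \right)}] = - 2 x \log{\left(x^{2} + 1 \right)} - 2 \log{\left(x^{2} + 1 \right)}, which equals G'(x).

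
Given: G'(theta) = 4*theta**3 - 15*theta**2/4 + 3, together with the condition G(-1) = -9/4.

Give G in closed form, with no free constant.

G(theta) = theta**4 - 5*theta**3/4 + 3*theta - 3/2

The integrand splits into summands that can be handled one at a time.
A general antiderivative is theta**4 - 5*theta**3/4 + 3*theta - 2 + C.
The condition gives C = -9/4 - (-11/4) = 1/2.
So G(theta) = theta**4 - 5*theta**3/4 + 3*theta - 3/2.
Check: d/dtheta[theta**4 - 5*theta**3/4 + 3*theta - 3/2] = 4*theta**3 - 15*theta**2/4 + 3 = G'(theta).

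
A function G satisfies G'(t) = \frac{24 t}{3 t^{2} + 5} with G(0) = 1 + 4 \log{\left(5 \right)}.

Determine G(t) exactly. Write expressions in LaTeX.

The substitution u = 3 t^{2} + 5 works: G'(t) is exactly (dG/du)*(du/dt) for that inner function.
A general antiderivative is 4 \log{\left(3 t^{2} + 5 \right)} + C.
The condition gives C = 1 + 4 \log{\left(5 \right)} - (4 \log{\left(5 \right)}) = 1.
So G(t) = 4 \log{\left(3 t^{2} + 5 \right)} + 1.
Check: d/dt[4 \log{\left(3 t^{2} + 5 \right)} + 1] = \frac{24 t}{3 t^{2} + 5} = G'(t).

G(t) = 4 \log{\left(3 t^{2} + 5 \right)} + 1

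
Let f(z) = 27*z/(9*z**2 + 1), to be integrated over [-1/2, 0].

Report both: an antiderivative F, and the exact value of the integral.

The substitution u = 3*z**2 + 1/3 works: f is exactly (dF/du)*(du/dz) for that inner function.
F(z) = 3*log(3*z**2 + 1/3)/2 is an antiderivative of f.
Check: d/dz[3*log(3*z**2 + 1/3)/2] = 27*z/(9*z**2 + 1) = f(z).
F(0) = -3*log(3)/2; F(-1/2) = 3*log(13/12)/2.
Integral = F(0) - F(-1/2) = -3*log(3)/2 - 3*log(13/12)/2.

Antiderivative: F(z) = 3*log(3*z**2 + 1/3)/2; value = -3*log(3)/2 - 3*log(13/12)/2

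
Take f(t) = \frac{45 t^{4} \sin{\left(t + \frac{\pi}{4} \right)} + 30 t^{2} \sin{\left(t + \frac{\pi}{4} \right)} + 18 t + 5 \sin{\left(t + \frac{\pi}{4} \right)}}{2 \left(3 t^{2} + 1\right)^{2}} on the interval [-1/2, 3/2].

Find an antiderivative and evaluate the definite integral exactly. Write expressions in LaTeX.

Since d/dt undoes antidifferentiation here, F'(t) = f(t) is required of F(t).
F(t) = - \frac{5 \cos{\left(t + \frac{\pi}{4} \right)}}{2} - \frac{1}{2 t^{2} + \frac{2}{3}} is an antiderivative of f.
Check: d/dt[- \frac{5 \cos{\left(t + \frac{\pi}{4} \right)}}{2} - \frac{1}{2 t^{2} + \frac{2}{3}}] = \frac{45 t^{4} \sin{\left(t + \frac{\pi}{4} \right)} + 30 t^{2} \sin{\left(t + \frac{\pi}{4} \right)} + 18 t + 5 \sin{\left(t + \frac{\pi}{4} \right)}}{18 t^{4} + 12 t^{2} + 2}, which equals f(t).
F(3/2) = - \frac{6}{31} - \frac{5 \cos{\left(\frac{\pi}{4} + \frac{3}{2} \right)}}{2}; F(-1/2) = - \frac{5 \sin{\left(\frac{1}{2} + \frac{\pi}{4} \right)}}{2} - \frac{6}{7}.
Integral = F(3/2) - F(-1/2) = \frac{144}{217} - \frac{5 \cos{\left(\frac{\pi}{4} + \frac{3}{2} \right)}}{2} + \frac{5 \sin{\left(\frac{1}{2} + \frac{\pi}{4} \right)}}{2}.

Antiderivative: F(t) = - \frac{5 \cos{\left(t + \frac{\pi}{4} \right)}}{2} - \frac{1}{2 t^{2} + \frac{2}{3}}; value = \frac{144}{217} - \frac{5 \cos{\left(\frac{\pi}{4} + \frac{3}{2} \right)}}{2} + \frac{5 \sin{\left(\frac{1}{2} + \frac{\pi}{4} \right)}}{2}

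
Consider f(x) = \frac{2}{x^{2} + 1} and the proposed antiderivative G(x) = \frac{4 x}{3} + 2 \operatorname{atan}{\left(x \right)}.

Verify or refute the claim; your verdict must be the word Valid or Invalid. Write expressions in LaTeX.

Invalid: d/dx[G] - f = \frac{4}{3}, which is not 0.

d/dx[G] = \frac{4 x^{2} + 10}{3 x^{2} + 3}
d/dx[G] - f(x) = \frac{4}{3} != 0.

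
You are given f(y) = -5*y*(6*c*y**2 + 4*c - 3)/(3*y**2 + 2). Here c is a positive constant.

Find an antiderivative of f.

Recover f(y) by differentiating a candidate F(y); any mismatch rules it out.
Check: d/dy[-5*(2*c*y**2 - log(y**2 + 2/3))/2] = (-30*c*y**3 - 20*c*y + 15*y)/(3*y**2 + 2), which equals f(y).

An antiderivative is F(y) = -5*(2*c*y**2 - log(y**2 + 2/3))/2.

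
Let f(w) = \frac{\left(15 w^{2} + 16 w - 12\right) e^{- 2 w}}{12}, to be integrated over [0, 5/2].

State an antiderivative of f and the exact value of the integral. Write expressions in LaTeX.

Recognize the product-rule pattern: f = u'v + uv' with u = - \frac{5 w^{2}}{8} - \frac{31 w}{24} - \frac{7}{48}, v = e^{- 2 w}, so integration by parts undoes it.
F(w) = \frac{\left(- 30 w^{2} - 62 w - 7\right) e^{- 2 w}}{48} is an antiderivative of f.
Check: d/dw[\frac{\left(- 30 w^{2} - 62 w - 7\right) e^{- 2 w}}{48}] = \frac{\left(15 w^{2} + 16 w - 12\right) e^{- 2 w}}{12} = f(w).
F(5/2) = - \frac{233}{32 e^{5}}; F(0) = - \frac{7}{48}.
Integral = F(5/2) - F(0) = \frac{7}{48} - \frac{233}{32 e^{5}}.

Antiderivative: F(w) = \frac{\left(- 30 w^{2} - 62 w - 7\right) e^{- 2 w}}{48}; value = \frac{7}{48} - \frac{233}{32 e^{5}}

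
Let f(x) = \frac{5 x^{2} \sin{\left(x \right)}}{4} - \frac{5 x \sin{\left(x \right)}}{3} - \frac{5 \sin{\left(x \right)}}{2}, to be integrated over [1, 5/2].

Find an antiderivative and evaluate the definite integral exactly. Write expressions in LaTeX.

Antiderivative: F(x) = - \frac{5 x^{2} \cos{\left(x \right)}}{4} + \frac{5 x \sin{\left(x \right)}}{2} + \frac{5 x \cos{\left(x \right)}}{3} - \frac{5 \sin{\left(x \right)}}{3} + 5 \cos{\left(x \right)}; value = - \frac{65 \cos{\left(1 \right)}}{12} + \frac{65 \cos{\left(\frac{5}{2} \right)}}{48} - \frac{5 \sin{\left(1 \right)}}{6} + \frac{55 \sin{\left(\frac{5}{2} \right)}}{12}

The integrand splits into summands that can be handled one at a time.
F(x) = - \frac{5 x^{2} \cos{\left(x \right)}}{4} + \frac{5 x \sin{\left(x \right)}}{2} + \frac{5 x \cos{\left(x \right)}}{3} - \frac{5 \sin{\left(x \right)}}{3} + 5 \cos{\left(x \right)} is an antiderivative of f.
Check: d/dx[- \frac{5 x^{2} \cos{\left(x \right)}}{4} + \frac{5 x \sin{\left(x \right)}}{2} + \frac{5 x \cos{\left(x \right)}}{3} - \frac{5 \sin{\left(x \right)}}{3} + 5 \cos{\left(x \right)}] = \frac{5 x^{2} \sin{\left(x \right)}}{4} - \frac{5 x \sin{\left(x \right)}}{3} - \frac{5 \sin{\left(x \right)}}{2} = f(x).
F(5/2) = \frac{65 \cos{\left(\frac{5}{2} \right)}}{48} + \frac{55 \sin{\left(\frac{5}{2} \right)}}{12}; F(1) = \frac{5 \sin{\left(1 \right)}}{6} + \frac{65 \cos{\left(1 \right)}}{12}.
Integral = F(5/2) - F(1) = - \frac{65 \cos{\left(1 \right)}}{12} + \frac{65 \cos{\left(\frac{5}{2} \right)}}{48} - \frac{5 \sin{\left(1 \right)}}{6} + \frac{55 \sin{\left(\frac{5}{2} \right)}}{12}.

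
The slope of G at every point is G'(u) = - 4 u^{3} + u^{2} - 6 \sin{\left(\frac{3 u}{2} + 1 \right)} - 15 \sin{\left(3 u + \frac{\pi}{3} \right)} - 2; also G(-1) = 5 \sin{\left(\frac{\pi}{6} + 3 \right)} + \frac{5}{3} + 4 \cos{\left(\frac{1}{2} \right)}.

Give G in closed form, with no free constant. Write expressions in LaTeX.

G(u) = - u^{4} + \frac{u^{3}}{3} - 2 u + 4 \cos{\left(\frac{3 u}{2} + 1 \right)} + 5 \cos{\left(3 u + \frac{\pi}{3} \right)} + 1

Integrate term by term and add the pieces.
A general antiderivative is - u^{4} + \frac{u^{3}}{3} - 2 u + 4 \cos{\left(\frac{3 u}{2} + 1 \right)} + 5 \cos{\left(3 u + \frac{\pi}{3} \right)} + C.
The condition gives C = 5 \sin{\left(\frac{\pi}{6} + 3 \right)} + \frac{5}{3} + 4 \cos{\left(\frac{1}{2} \right)} - (5 \sin{\left(\frac{\pi}{6} + 3 \right)} + \frac{2}{3} + 4 \cos{\left(\frac{1}{2} \right)}) = 1.
So G(u) = - u^{4} + \frac{u^{3}}{3} - 2 u + 4 \cos{\left(\frac{3 u}{2} + 1 \right)} + 5 \cos{\left(3 u + \frac{\pi}{3} \right)} + 1.
Check: d/du[- u^{4} + \frac{u^{3}}{3} - 2 u + 4 \cos{\left(\frac{3 u}{2} + 1 \right)} + 5 \cos{\left(3 u + \frac{\pi}{3} \right)} + 1] = - 4 u^{3} + u^{2} - 6 \sin{\left(\frac{3 u}{2} + 1 \right)} - 15 \sin{\left(3 u + \frac{\pi}{3} \right)} - 2 = G'(u).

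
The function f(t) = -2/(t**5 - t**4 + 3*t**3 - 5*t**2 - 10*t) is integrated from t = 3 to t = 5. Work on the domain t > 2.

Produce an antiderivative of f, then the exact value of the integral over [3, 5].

Factor the denominator (t*(t - 2)*(t + 1)*(t**2 + 5)) and decompose: f = -(7*t + 5)/(135*(t**2 + 5)) - 1/(9*(t + 1)) - 1/(27*(t - 2)) + 1/(5*t); each piece integrates to a log, atan, or power term.
F(t) = -(-54*log(t) + 10*log(t - 2) + 30*log(t + 1) + 7*log(t**2 + 5) + 2*sqrt(5)*atan(sqrt(5)*t/5))/270 is an antiderivative of f.
Check: d/dt[-(-54*log(t) + 10*log(t - 2) + 30*log(t + 1) + 7*log(t**2 + 5) + 2*sqrt(5)*atan(sqrt(5)*t/5))/270] = -2/(t**5 - t**4 + 3*t**3 - 5*t**2 - 10*t) = f(t).
F(5) = -log(6)/9 - 7*log(30)/270 - log(3)/27 - sqrt(5)*atan(sqrt(5))/135 + log(5)/5; F(3) = -log(4)/9 - 7*log(14)/270 - sqrt(5)*atan(3*sqrt(5)/5)/135 + log(3)/5.
Integral = F(5) - F(3) = -32*log(3)/135 - log(6)/9 - 7*log(30)/270 - sqrt(5)*atan(sqrt(5))/135 + sqrt(5)*atan(3*sqrt(5)/5)/135 + 7*log(14)/270 + log(4)/9 + log(5)/5.

Antiderivative: F(t) = -(-54*log(t) + 10*log(t - 2) + 30*log(t + 1) + 7*log(t**2 + 5) + 2*sqrt(5)*atan(sqrt(5)*t/5))/270; value = -32*log(3)/135 - log(6)/9 - 7*log(30)/270 - sqrt(5)*atan(sqrt(5))/135 + sqrt(5)*atan(3*sqrt(5)/5)/135 + 7*log(14)/270 + log(4)/9 + log(5)/5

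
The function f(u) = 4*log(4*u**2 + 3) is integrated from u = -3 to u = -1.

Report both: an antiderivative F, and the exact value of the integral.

Any candidate F(u) must reproduce f(u) exactly when differentiated.
F(u) = 4*(u*log(4*u**2 + 3) - 2*u + sqrt(3)*atan(2*sqrt(3)*u/3)) is an antiderivative of f.
Check: d/du[4*(u*log(4*u**2 + 3) - 2*u + sqrt(3)*atan(2*sqrt(3)*u/3))] = 4*log(4*u**2 + 3) = f(u).
F(-1) = -4*log(7) - 4*sqrt(3)*atan(2*sqrt(3)/3) + 8; F(-3) = -12*log(39) - 4*sqrt(3)*atan(2*sqrt(3)) + 24.
Integral = F(-1) - F(-3) = -16 - 4*log(7) - 4*sqrt(3)*atan(2*sqrt(3)/3) + 4*sqrt(3)*atan(2*sqrt(3)) + 12*log(39).

Antiderivative: F(u) = 4*(u*log(4*u**2 + 3) - 2*u + sqrt(3)*atan(2*sqrt(3)*u/3)); value = -16 - 4*log(7) - 4*sqrt(3)*atan(2*sqrt(3)/3) + 4*sqrt(3)*atan(2*sqrt(3)) + 12*log(39)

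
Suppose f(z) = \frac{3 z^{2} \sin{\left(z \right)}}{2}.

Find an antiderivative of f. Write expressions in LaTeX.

An antiderivative is F(z) = \frac{3 \left(- z^{2} \cos{\left(z \right)} + 2 z \sin{\left(z \right)} + 2 \cos{\left(z \right)}\right)}{2}.

Since d/dz undoes antidifferentiation here, F'(z) = f(z) is required of F(z).
Check: d/dz[\frac{3 \left(- z^{2} \cos{\left(z \right)} + 2 z \sin{\left(z \right)} + 2 \cos{\left(z \right)}\right)}{2}] = \frac{3 z^{2} \sin{\left(z \right)}}{2} = f(z).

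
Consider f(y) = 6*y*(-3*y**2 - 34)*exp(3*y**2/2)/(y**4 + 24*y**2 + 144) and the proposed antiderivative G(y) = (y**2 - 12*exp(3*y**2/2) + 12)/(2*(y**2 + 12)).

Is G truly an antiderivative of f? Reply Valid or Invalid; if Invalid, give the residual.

Valid: G'(y) = f(y).

d/dy[G] = (-18*y**3*exp(3*y**2/2) - 204*y*exp(3*y**2/2))/(y**4 + 24*y**2 + 144)
This equals f(y) exactly, so the claim holds.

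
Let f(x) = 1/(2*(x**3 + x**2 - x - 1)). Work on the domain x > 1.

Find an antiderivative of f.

An antiderivative is F(x) = (x*log(x - 1) - x*log(x + 1) + log(x - 1) - log(x + 1) + 2)/(8*x + 8).

Factor the denominator (2*(x - 1)*(x + 1)**2) and decompose: f = -1/(8*(x + 1)) - 1/(4*(x + 1)**2) + 1/(8*(x - 1)); each piece integrates to a log, atan, or power term.
Check: d/dx[(x*log(x - 1) - x*log(x + 1) + log(x - 1) - log(x + 1) + 2)/(8*x + 8)] = 1/(2*x**3 + 2*x**2 - 2*x - 2), which equals f(x).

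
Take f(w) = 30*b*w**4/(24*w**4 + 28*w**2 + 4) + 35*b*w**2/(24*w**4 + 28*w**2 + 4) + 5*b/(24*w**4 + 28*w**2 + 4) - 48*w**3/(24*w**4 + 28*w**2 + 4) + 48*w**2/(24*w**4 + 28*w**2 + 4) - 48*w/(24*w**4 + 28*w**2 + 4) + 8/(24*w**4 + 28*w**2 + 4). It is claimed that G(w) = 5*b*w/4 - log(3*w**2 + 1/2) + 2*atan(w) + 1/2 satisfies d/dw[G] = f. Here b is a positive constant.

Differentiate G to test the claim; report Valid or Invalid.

Valid - the claim checks out under differentiation.

d/dw[G] = (30*b*w**4 + 35*b*w**2 + 5*b - 48*w**3 + 48*w**2 - 48*w + 8)/(24*w**4 + 28*w**2 + 4)
This equals f(w) exactly, so the claim holds.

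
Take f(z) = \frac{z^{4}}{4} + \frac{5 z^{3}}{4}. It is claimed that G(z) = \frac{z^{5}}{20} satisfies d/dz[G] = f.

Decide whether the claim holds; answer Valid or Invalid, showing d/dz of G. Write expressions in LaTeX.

d/dz[G] = \frac{z^{4}}{4}
d/dz[G] - f(z) = - \frac{5 z^{3}}{4} != 0.

Invalid: d/dz[G] - f = - \frac{5 z^{3}}{4}, which is not 0.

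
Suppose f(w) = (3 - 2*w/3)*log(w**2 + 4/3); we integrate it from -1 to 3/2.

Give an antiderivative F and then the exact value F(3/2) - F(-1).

Differentiate the proposed F(w) back; it has to land on f(w) exactly.
F(w) = -w**2*log(w**2 + 4/3)/3 + w**2/3 + 3*w*log(w**2 + 4/3) - 6*w - 4*log(w**2 + 4/3)/9 + 4*sqrt(3)*atan(sqrt(3)*w/2) is an antiderivative of f.
Check: d/dw[-w**2*log(w**2 + 4/3)/3 + w**2/3 + 3*w*log(w**2 + 4/3) - 6*w - 4*log(w**2 + 4/3)/9 + 4*sqrt(3)*atan(sqrt(3)*w/2)] = -2*w*log(w**2 + 4/3)/3 + 3*log(w**2 + 4/3), which equals f(w).
F(3/2) = -33/4 + 119*log(43/12)/36 + 4*sqrt(3)*atan(3*sqrt(3)/4); F(-1) = -4*sqrt(3)*atan(sqrt(3)/2) - 34*log(7/3)/9 + 19/3.
Integral = F(3/2) - F(-1) = -175/12 + 34*log(7/3)/9 + 119*log(43/12)/36 + 4*sqrt(3)*atan(sqrt(3)/2) + 4*sqrt(3)*atan(3*sqrt(3)/4).

Antiderivative: F(w) = -w**2*log(w**2 + 4/3)/3 + w**2/3 + 3*w*log(w**2 + 4/3) - 6*w - 4*log(w**2 + 4/3)/9 + 4*sqrt(3)*atan(sqrt(3)*w/2); value = -175/12 + 34*log(7/3)/9 + 119*log(43/12)/36 + 4*sqrt(3)*atan(sqrt(3)/2) + 4*sqrt(3)*atan(3*sqrt(3)/4)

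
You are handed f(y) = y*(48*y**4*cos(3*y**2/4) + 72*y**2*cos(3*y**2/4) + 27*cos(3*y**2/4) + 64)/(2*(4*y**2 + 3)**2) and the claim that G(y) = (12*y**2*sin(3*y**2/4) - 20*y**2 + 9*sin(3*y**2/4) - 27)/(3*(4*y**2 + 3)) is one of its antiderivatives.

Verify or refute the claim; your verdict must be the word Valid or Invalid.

Valid. The derivative of G reproduces f.

d/dy[G] = (48*y**5*cos(3*y**2/4) + 72*y**3*cos(3*y**2/4) + 27*y*cos(3*y**2/4) + 64*y)/(32*y**4 + 48*y**2 + 18)
This equals f(y) exactly, so the claim holds.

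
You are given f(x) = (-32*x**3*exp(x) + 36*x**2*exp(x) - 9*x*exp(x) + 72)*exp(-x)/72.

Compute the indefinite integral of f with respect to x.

F(x) = (-16*x**4*exp(x) + 24*x**3*exp(x) - 9*x**2*exp(x) - 144)*exp(-x)/144 + C

An antiderivative F(x) passes only if d/dx[F] lands on f(x) exactly.
Check: d/dx[(-16*x**4*exp(x) + 24*x**3*exp(x) - 9*x**2*exp(x) - 144)*exp(-x)/144] = (-32*x**3*exp(x) + 36*x**2*exp(x) - 9*x*exp(x) + 72)*exp(-x)/72 = f(x).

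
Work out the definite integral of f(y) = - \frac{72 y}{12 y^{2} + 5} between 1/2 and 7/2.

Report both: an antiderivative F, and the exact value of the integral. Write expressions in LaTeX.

The substitution u = 4 y^{2} + \frac{5}{3} works: f is exactly (dF/du)*(du/dy) for that inner function.
F(y) = - 3 \log{\left(4 y^{2} + \frac{5}{3} \right)} is an antiderivative of f.
Check: d/dy[- 3 \log{\left(4 y^{2} + \frac{5}{3} \right)}] = - \frac{72 y}{12 y^{2} + 5} = f(y).
F(7/2) = - 3 \log{\left(\frac{152}{3} \right)}; F(1/2) = - 3 \log{\left(\frac{8}{3} \right)}.
Integral = F(7/2) - F(1/2) = - 3 \log{\left(\frac{152}{3} \right)} + 3 \log{\left(\frac{8}{3} \right)}.

Antiderivative: F(y) = - 3 \log{\left(4 y^{2} + \frac{5}{3} \right)}; value = - 3 \log{\left(\frac{152}{3} \right)} + 3 \log{\left(\frac{8}{3} \right)}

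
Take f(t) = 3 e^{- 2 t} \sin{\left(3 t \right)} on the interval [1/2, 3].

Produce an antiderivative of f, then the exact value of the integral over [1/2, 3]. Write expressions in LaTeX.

Antiderivative: F(t) = \frac{3 \left(- 2 \sin{\left(3 t \right)} - 3 \cos{\left(3 t \right)}\right) e^{- 2 t}}{13}; value = - \frac{6 \sin{\left(9 \right)}}{13 e^{6}} - \frac{9 \cos{\left(9 \right)}}{13 e^{6}} + \frac{9 \cos{\left(\frac{3}{2} \right)}}{13 e} + \frac{6 \sin{\left(\frac{3}{2} \right)}}{13 e}

A candidate is checked by its d/dt: the result must match f(t).
F(t) = \frac{3 \left(- 2 \sin{\left(3 t \right)} - 3 \cos{\left(3 t \right)}\right) e^{- 2 t}}{13} is an antiderivative of f.
Check: d/dt[\frac{3 \left(- 2 \sin{\left(3 t \right)} - 3 \cos{\left(3 t \right)}\right) e^{- 2 t}}{13}] = 3 e^{- 2 t} \sin{\left(3 t \right)} = f(t).
F(3) = - \frac{6 \sin{\left(9 \right)}}{13 e^{6}} - \frac{9 \cos{\left(9 \right)}}{13 e^{6}}; F(1/2) = - \frac{6 \sin{\left(\frac{3}{2} \right)}}{13 e} - \frac{9 \cos{\left(\frac{3}{2} \right)}}{13 e}.
Integral = F(3) - F(1/2) = - \frac{6 \sin{\left(9 \right)}}{13 e^{6}} - \frac{9 \cos{\left(9 \right)}}{13 e^{6}} + \frac{9 \cos{\left(\frac{3}{2} \right)}}{13 e} + \frac{6 \sin{\left(\frac{3}{2} \right)}}{13 e}.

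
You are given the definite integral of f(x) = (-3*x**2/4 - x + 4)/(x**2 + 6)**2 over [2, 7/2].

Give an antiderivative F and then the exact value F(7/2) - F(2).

Antiderivative: F(x) = 17*x/(24*x**2 + 144) - sqrt(6)*atan(sqrt(6)*x/6)/144 + 12/(24*x**2 + 144); value = -83/2920 - sqrt(6)*atan(7*sqrt(6)/12)/144 + sqrt(6)*atan(sqrt(6)/3)/144

An antiderivative F(x) passes only if d/dx[F] lands on f(x) exactly.
F(x) = 17*x/(24*x**2 + 144) - sqrt(6)*atan(sqrt(6)*x/6)/144 + 12/(24*x**2 + 144) is an antiderivative of f.
Check: d/dx[17*x/(24*x**2 + 144) - sqrt(6)*atan(sqrt(6)*x/6)/144 + 12/(24*x**2 + 144)] = (-3*x**2 - 4*x + 16)/(4*x**4 + 48*x**2 + 144), which equals f(x).
F(7/2) = -sqrt(6)*atan(7*sqrt(6)/12)/144 + 143/876; F(2) = -sqrt(6)*atan(sqrt(6)/3)/144 + 23/120.
Integral = F(7/2) - F(2) = -83/2920 - sqrt(6)*atan(7*sqrt(6)/12)/144 + sqrt(6)*atan(sqrt(6)/3)/144.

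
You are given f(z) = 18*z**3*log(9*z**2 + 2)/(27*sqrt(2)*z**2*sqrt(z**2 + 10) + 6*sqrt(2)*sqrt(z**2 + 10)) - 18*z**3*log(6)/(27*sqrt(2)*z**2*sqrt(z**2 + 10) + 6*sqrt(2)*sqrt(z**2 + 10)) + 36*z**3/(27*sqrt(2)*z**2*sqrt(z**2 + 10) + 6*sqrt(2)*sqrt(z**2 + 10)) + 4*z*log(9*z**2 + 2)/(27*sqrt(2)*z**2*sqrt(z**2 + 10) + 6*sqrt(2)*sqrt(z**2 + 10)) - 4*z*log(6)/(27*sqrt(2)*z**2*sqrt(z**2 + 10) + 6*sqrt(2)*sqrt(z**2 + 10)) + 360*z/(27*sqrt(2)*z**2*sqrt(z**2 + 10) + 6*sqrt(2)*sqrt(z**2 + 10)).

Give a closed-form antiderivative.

An antiderivative is F(z) = sqrt(2)*(2*sqrt(z**2 + 10)*log(9*z**2 + 2) - 2*sqrt(z**2 + 10)*log(6))/6.

f has the shape u'v + uv' for u = 2*sqrt(z**2/2 + 5)/3 and v = log(3*z**2/2 + 1/3) — it is the derivative of the product u*v.
Check: d/dz[sqrt(2)*(2*sqrt(z**2 + 10)*log(9*z**2 + 2) - 2*sqrt(z**2 + 10)*log(6))/6] = (9*sqrt(2)*z**3*log(9*z**2 + 2) - 9*sqrt(2)*z**3*log(6) + 18*sqrt(2)*z**3 + 2*sqrt(2)*z*log(9*z**2 + 2) - 2*sqrt(2)*z*log(6) + 180*sqrt(2)*z)/(27*z**2*sqrt(z**2 + 10) + 6*sqrt(z**2 + 10)), which equals f(z).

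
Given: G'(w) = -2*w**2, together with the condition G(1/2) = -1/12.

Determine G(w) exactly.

Any candidate G(w) must reproduce the stated G'(w) exactly.
A general antiderivative is -2*w**3/3 + C.
The condition gives C = -1/12 - (-1/12) = 0.
So G(w) = -2*w**3/3.
Check: d/dw[-2*w**3/3] = -2*w**2 = G'(w).

G(w) = -2*w**3/3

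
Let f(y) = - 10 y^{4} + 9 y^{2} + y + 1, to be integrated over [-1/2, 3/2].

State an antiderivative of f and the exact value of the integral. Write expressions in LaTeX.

Antiderivative: F(y) = - 2 y^{5} + 3 y^{3} + \frac{y^{2}}{2} + y; value = - \frac{7}{4}

The integrand splits into summands that can be handled one at a time.
F(y) = - 2 y^{5} + 3 y^{3} + \frac{y^{2}}{2} + y is an antiderivative of f.
Check: d/dy[- 2 y^{5} + 3 y^{3} + \frac{y^{2}}{2} + y] = - 10 y^{4} + 9 y^{2} + y + 1 = f(y).
F(3/2) = - \frac{39}{16}; F(-1/2) = - \frac{11}{16}.
Integral = F(3/2) - F(-1/2) = - \frac{7}{4}.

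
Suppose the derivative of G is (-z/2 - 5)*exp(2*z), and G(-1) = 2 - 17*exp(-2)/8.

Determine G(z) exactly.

G(z) = (-2*z - 19)*exp(2*z)/8 + 2

Recognize the product-rule pattern: G'(z) = u'v + uv' with u = -z/4 - 19/8, v = exp(2*z), so integration by parts undoes it.
A general antiderivative is (-2*z - 19)*exp(2*z)/8 + C.
The condition gives C = 2 - 17*exp(-2)/8 - (-17*exp(-2)/8) = 2.
So G(z) = (-2*z - 19)*exp(2*z)/8 + 2.
Check: d/dz[(-2*z - 19)*exp(2*z)/8 + 2] = -z*exp(2*z)/2 - 5*exp(2*z), which equals G'(z).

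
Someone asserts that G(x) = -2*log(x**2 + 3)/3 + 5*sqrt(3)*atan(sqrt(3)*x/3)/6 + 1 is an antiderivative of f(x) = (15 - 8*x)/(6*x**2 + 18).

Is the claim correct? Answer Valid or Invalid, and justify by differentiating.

d/dx[G] = (15 - 8*x)/(6*x**2 + 18)
This equals f(x) exactly, so the claim holds.

Valid - the claim checks out under differentiation.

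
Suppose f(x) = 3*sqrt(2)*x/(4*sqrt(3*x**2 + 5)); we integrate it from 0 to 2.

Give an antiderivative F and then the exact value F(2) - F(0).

The substitution u = 3*x**2/2 + 5/2 works: f is exactly (dF/du)*(du/dx) for that inner function.
F(x) = sqrt(2)*sqrt(3*x**2 + 5)/4 is an antiderivative of f.
Check: d/dx[sqrt(2)*sqrt(3*x**2 + 5)/4] = 3*sqrt(2)*x/(4*sqrt(3*x**2 + 5)) = f(x).
F(2) = sqrt(34)/4; F(0) = sqrt(10)/4.
Integral = F(2) - F(0) = -sqrt(10)/4 + sqrt(34)/4.

Antiderivative: F(x) = sqrt(2)*sqrt(3*x**2 + 5)/4; value = -sqrt(10)/4 + sqrt(34)/4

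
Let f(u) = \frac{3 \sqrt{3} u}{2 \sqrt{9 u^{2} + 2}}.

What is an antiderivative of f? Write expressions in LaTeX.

The substitution w = 3 u^{2} + \frac{2}{3} works: f is exactly (dF/dw)*(dw/du) for that inner function.
Check: d/du[\frac{\sqrt{3 u^{2} + \frac{2}{3}}}{2}] = \frac{3 \sqrt{3} u}{2 \sqrt{9 u^{2} + 2}} = f(u).

An antiderivative is F(u) = \frac{\sqrt{3 u^{2} + \frac{2}{3}}}{2}.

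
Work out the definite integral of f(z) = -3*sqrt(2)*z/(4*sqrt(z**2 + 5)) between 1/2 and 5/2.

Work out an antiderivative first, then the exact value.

Antiderivative: F(z) = -3*sqrt(z**2/2 + 5/2)/2; value = -9*sqrt(10)/8 + 3*sqrt(42)/8

The substitution u = z**2/2 + 5/2 works: f is exactly (dF/du)*(du/dz) for that inner function.
F(z) = -3*sqrt(z**2/2 + 5/2)/2 is an antiderivative of f.
Check: d/dz[-3*sqrt(z**2/2 + 5/2)/2] = -3*sqrt(2)*z/(4*sqrt(z**2 + 5)) = f(z).
F(5/2) = -9*sqrt(10)/8; F(1/2) = -3*sqrt(42)/8.
Integral = F(5/2) - F(1/2) = -9*sqrt(10)/8 + 3*sqrt(42)/8.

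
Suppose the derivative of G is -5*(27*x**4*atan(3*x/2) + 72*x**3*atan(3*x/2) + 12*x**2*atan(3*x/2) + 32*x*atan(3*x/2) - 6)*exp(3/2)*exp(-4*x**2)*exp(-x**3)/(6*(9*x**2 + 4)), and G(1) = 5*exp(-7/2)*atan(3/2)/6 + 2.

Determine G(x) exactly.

Recognize the product-rule pattern: G'(x) = u'v + uv' with u = 5*atan(3*x/2)/6, v = exp(-x**3 - 4*x**2 + 3/2), so integration by parts undoes it.
A general antiderivative is 5*exp(-x**3 - 4*x**2 + 3/2)*atan(3*x/2)/6 + C.
The condition gives C = 5*exp(-7/2)*atan(3/2)/6 + 2 - (5*exp(-7/2)*atan(3/2)/6) = 2.
So G(x) = (5*exp(-x**3 - 4*x**2 + 3/2)*atan(3*x/2) + 12)/6.
Check: d/dx[(5*exp(-x**3 - 4*x**2 + 3/2)*atan(3*x/2) + 12)/6] = (-135*x**4*atan(3*x/2) - 360*x**3*atan(3*x/2) - 60*x**2*atan(3*x/2) - 160*x*atan(3*x/2) + 30)/(54*x**2*exp(-3/2)*exp(4*x**2)*exp(x**3) + 24*exp(-3/2)*exp(4*x**2)*exp(x**3)), which equals G'(x).

G(x) = (5*exp(-x**3 - 4*x**2 + 3/2)*atan(3*x/2) + 12)/6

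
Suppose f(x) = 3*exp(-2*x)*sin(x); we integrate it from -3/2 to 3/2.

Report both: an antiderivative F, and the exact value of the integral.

A candidate is checked by its d/dx: the result must match f(x).
F(x) = -3*(2*sin(x) + cos(x))*exp(-2*x)/5 is an antiderivative of f.
Check: d/dx[-3*(2*sin(x) + cos(x))*exp(-2*x)/5] = 3*exp(-2*x)*sin(x) = f(x).
F(3/2) = -6*exp(-3)*sin(3/2)/5 - 3*exp(-3)*cos(3/2)/5; F(-3/2) = -3*exp(3)*cos(3/2)/5 + 6*exp(3)*sin(3/2)/5.
Integral = F(3/2) - F(-3/2) = -6*exp(3)*sin(3/2)/5 - 6*exp(-3)*sin(3/2)/5 - 3*exp(-3)*cos(3/2)/5 + 3*exp(3)*cos(3/2)/5.

Antiderivative: F(x) = -3*(2*sin(x) + cos(x))*exp(-2*x)/5; value = -6*exp(3)*sin(3/2)/5 - 6*exp(-3)*sin(3/2)/5 - 3*exp(-3)*cos(3/2)/5 + 3*exp(3)*cos(3/2)/5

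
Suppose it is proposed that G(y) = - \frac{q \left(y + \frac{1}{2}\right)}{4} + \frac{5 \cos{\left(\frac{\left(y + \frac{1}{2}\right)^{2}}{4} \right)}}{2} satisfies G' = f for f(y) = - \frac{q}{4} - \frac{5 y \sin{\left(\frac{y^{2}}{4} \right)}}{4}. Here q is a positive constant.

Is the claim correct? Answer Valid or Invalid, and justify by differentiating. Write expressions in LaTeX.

d/dy[G] = - \frac{q}{4} - \frac{5 y \sin{\left(\frac{y^{2}}{4} + \frac{y}{4} + \frac{1}{16} \right)}}{4} - \frac{5 \sin{\left(\frac{y^{2}}{4} + \frac{y}{4} + \frac{1}{16} \right)}}{8}
d/dy[G] - f(y) = \frac{5 y \sin{\left(\frac{y^{2}}{4} \right)}}{4} - \frac{5 y \sin{\left(\frac{y^{2}}{4} + \frac{y}{4} + \frac{1}{16} \right)}}{4} - \frac{5 \sin{\left(\frac{y^{2}}{4} + \frac{y}{4} + \frac{1}{16} \right)}}{8} != 0.

Invalid: d/dy[G] - f = \frac{5 y \sin{\left(\frac{y^{2}}{4} \right)}}{4} - \frac{5 y \sin{\left(\frac{y^{2}}{4} + \frac{y}{4} + \frac{1}{16} \right)}}{4} - \frac{5 \sin{\left(\frac{y^{2}}{4} + \frac{y}{4} + \frac{1}{16} \right)}}{8}, which is not 0.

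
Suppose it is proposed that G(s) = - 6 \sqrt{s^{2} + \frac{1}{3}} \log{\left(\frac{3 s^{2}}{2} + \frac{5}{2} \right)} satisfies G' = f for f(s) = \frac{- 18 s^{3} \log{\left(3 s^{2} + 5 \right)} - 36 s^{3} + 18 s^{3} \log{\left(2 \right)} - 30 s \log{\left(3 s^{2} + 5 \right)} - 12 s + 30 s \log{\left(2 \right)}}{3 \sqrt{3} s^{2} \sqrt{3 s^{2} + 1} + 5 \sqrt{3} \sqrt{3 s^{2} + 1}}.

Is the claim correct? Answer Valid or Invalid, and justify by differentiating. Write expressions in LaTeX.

Invalid: d/ds[G] - f = \frac{- 36 s^{3} \sqrt{3 s^{2} + 1} \log{\left(3 s^{2} + 5 \right)} - 72 s^{3} \sqrt{3 s^{2} + 1} + 36 s^{3} \sqrt{3 s^{2} + 1} \log{\left(2 \right)} - 60 s \sqrt{3 s^{2} + 1} \log{\left(3 s^{2} + 5 \right)} - 24 s \sqrt{3 s^{2} + 1} + 60 s \sqrt{3 s^{2} + 1} \log{\left(2 \right)}}{9 \sqrt{3} s^{4} + 18 \sqrt{3} s^{2} + 5 \sqrt{3}}, which is not 0.

d/ds[G] = \frac{- 54 s^{3} \log{\left(3 s^{2} + 5 \right)} - 108 s^{3} + 54 s^{3} \log{\left(2 \right)} - 90 s \log{\left(3 s^{2} + 5 \right)} - 36 s + 90 s \log{\left(2 \right)}}{3 \sqrt{3} s^{2} \sqrt{3 s^{2} + 1} + 5 \sqrt{3} \sqrt{3 s^{2} + 1}}
d/ds[G] - f(s) = \frac{- 36 s^{3} \sqrt{3 s^{2} + 1} \log{\left(3 s^{2} + 5 \right)} - 72 s^{3} \sqrt{3 s^{2} + 1} + 36 s^{3} \sqrt{3 s^{2} + 1} \log{\left(2 \right)} - 60 s \sqrt{3 s^{2} + 1} \log{\left(3 s^{2} + 5 \right)} - 24 s \sqrt{3 s^{2} + 1} + 60 s \sqrt{3 s^{2} + 1} \log{\left(2 \right)}}{9 \sqrt{3} s^{4} + 18 \sqrt{3} s^{2} + 5 \sqrt{3}} != 0.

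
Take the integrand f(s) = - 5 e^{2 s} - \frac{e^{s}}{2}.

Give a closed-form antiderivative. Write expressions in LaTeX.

An antiderivative is F(s) = - \frac{5 e^{2 s}}{2} - \frac{e^{s}}{2}.

The integrand splits into summands that can be handled one at a time.
Check: d/ds[- \frac{5 e^{2 s}}{2} - \frac{e^{s}}{2}] = - 5 e^{2 s} - \frac{e^{s}}{2} = f(s).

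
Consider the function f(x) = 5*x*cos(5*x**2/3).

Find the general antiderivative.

f matches the chain-rule pattern g'(h)*h' with inner function h(x) = 5*x**2/3; substituting u = h(x) collapses the integral.
Check: d/dx[3*sin(5*x**2/3)/2] = 5*x*cos(5*x**2/3) = f(x).

F(x) = 3*sin(5*x**2/3)/2 + C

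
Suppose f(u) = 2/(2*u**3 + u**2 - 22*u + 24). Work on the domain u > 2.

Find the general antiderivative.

F(u) = log(u - 2)/3 - 4*log(u - 3/2)/11 + log(u + 4)/33 + C

Factor the denominator ((u - 2)*(u + 4)*(2*u - 3)) and decompose: f = -8/(11*(2*u - 3)) + 1/(33*(u + 4)) + 1/(3*(u - 2)); each piece integrates to a log, atan, or power term.
Check: d/du[log(u - 2)/3 - 4*log(u - 3/2)/11 + log(u + 4)/33] = 2/(2*u**3 + u**2 - 22*u + 24) = f(u).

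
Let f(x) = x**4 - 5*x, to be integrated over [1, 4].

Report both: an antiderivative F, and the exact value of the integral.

The integrand splits into summands that can be handled one at a time.
F(x) = x**5/5 - 5*x**2/2 is an antiderivative of f.
Check: d/dx[x**5/5 - 5*x**2/2] = x**4 - 5*x = f(x).
F(4) = 824/5; F(1) = -23/10.
Integral = F(4) - F(1) = 1671/10.

Antiderivative: F(x) = x**5/5 - 5*x**2/2; value = 1671/10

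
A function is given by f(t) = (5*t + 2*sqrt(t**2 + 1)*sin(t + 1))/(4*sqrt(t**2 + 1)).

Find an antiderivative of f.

Differentiate the proposed F(t) back; it has to land on f(t) exactly.
Check: d/dt[-(-5*sqrt(t**2 + 1) + 2*cos(t + 1))/4] = (5*t + 2*sqrt(t**2 + 1)*sin(t + 1))/(4*sqrt(t**2 + 1)) = f(t).

An antiderivative is F(t) = -(-5*sqrt(t**2 + 1) + 2*cos(t + 1))/4.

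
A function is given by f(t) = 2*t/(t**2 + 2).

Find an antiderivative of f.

The substitution u = 2*t**2 + 4 works: f is exactly (dF/du)*(du/dt) for that inner function.
Check: d/dt[log(2*t**2 + 4)] = 2*t/(t**2 + 2) = f(t).

An antiderivative is F(t) = log(2*t**2 + 4).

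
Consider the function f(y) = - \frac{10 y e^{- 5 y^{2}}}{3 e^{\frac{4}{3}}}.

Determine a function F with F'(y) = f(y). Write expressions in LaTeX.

An antiderivative is F(y) = \frac{e^{- 5 y^{2} - \frac{4}{3}}}{3}.

The substitution u = - 5 y^{2} - \frac{4}{3} works: f is exactly (dF/du)*(du/dy) for that inner function.
Check: d/dy[\frac{e^{- 5 y^{2} - \frac{4}{3}}}{3}] = - \frac{10 y e^{- 5 y^{2}}}{3 e^{\frac{4}{3}}} = f(y).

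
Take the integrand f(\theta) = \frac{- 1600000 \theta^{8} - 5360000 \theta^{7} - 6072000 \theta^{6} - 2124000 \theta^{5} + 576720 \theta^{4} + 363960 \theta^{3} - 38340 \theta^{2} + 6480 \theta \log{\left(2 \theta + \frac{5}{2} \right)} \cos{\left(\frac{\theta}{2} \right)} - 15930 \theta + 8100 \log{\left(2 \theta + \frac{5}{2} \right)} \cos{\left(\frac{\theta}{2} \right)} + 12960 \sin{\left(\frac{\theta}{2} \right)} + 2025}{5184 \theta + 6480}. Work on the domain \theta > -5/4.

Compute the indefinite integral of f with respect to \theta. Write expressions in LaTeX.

Since d/d\theta undoes antidifferentiation here, F'(\theta) = f(\theta) is required of F(\theta).
Check: d/d\theta[- \frac{3125 \theta^{8}}{81} - \frac{2500 \theta^{7}}{27} - \frac{1625 \theta^{6}}{27} + \frac{25 \theta^{5}}{3} + \frac{355 \theta^{4}}{24} - \frac{5 \theta^{3}}{4} - \frac{65 \theta^{2}}{48} + \frac{5 \theta}{16} + \frac{5 \log{\left(2 \theta + \frac{5}{2} \right)} \sin{\left(\frac{\theta}{2} \right)}}{2}] = \frac{- 1600000 \theta^{8} - 5360000 \theta^{7} - 6072000 \theta^{6} - 2124000 \theta^{5} + 576720 \theta^{4} + 363960 \theta^{3} - 38340 \theta^{2} + 6480 \theta \log{\left(2 \theta + \frac{5}{2} \right)} \cos{\left(\frac{\theta}{2} \right)} - 15930 \theta + 8100 \log{\left(2 \theta + \frac{5}{2} \right)} \cos{\left(\frac{\theta}{2} \right)} + 12960 \sin{\left(\frac{\theta}{2} \right)} + 2025}{5184 \theta + 6480} = f(\theta).

F(\theta) = - \frac{3125 \theta^{8}}{81} - \frac{2500 \theta^{7}}{27} - \frac{1625 \theta^{6}}{27} + \frac{25 \theta^{5}}{3} + \frac{355 \theta^{4}}{24} - \frac{5 \theta^{3}}{4} - \frac{65 \theta^{2}}{48} + \frac{5 \theta}{16} + \frac{5 \log{\left(2 \theta + \frac{5}{2} \right)} \sin{\left(\frac{\theta}{2} \right)}}{2} + C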